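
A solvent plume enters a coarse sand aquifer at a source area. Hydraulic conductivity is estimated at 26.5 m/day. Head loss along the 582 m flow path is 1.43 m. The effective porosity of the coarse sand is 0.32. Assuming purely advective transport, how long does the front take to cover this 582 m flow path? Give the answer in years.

7.83

Hydraulic gradient i = Δh / L = 1.43 / 582 = 0.002457.
Darcy flux q = K · i = 26.50 × 0.002457 = 0.06511 m/day.
Seepage velocity v = q / n_e = 0.06511 / 0.32 = 0.2035 m/day.
Travel time t = L / v = 582 / 0.2035 = 2860 days = 7.831 years.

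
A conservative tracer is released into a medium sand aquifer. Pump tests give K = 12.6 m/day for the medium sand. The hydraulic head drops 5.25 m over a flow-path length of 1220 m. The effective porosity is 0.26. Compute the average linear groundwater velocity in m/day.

0.209

Hydraulic gradient i = Δh / L = 5.25 / 1220 = 0.004303.
Darcy flux q = K · i = 12.60 × 0.004303 = 0.05422 m/day.
Seepage velocity v = q / n_e = 0.05422 / 0.26 = 0.2085 m/day.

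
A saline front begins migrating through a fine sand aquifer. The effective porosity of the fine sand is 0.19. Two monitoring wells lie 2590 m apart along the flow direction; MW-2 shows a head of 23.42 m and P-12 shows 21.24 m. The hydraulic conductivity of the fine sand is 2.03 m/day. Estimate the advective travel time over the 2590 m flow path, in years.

789

Hydraulic gradient i = (23.42 − 21.24) / 2590 = 2.18 / 2590 = 0.0008417.
Darcy flux q = K · i = 2.030 × 0.0008417 = 0.001709 m/day.
Seepage velocity v = q / n_e = 0.001709 / 0.19 = 0.008993 m/day.
Travel time t = L / v = 2590 / 0.008993 = 2.880e+05 days = 788.5 years.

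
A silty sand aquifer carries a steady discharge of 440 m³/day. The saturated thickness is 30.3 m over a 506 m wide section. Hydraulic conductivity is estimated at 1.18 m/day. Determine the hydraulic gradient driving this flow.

0.0243

Cross-sectional area A = 506 × 30.3 = 15332 m².
From Q = K·A·i, i = Q / (K·A) = 440 / (1.180 × 15332) = 0.02432.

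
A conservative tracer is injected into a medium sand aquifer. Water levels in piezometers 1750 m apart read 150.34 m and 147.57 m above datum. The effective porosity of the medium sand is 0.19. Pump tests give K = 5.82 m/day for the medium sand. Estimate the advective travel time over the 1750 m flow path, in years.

Hydraulic gradient i = (150.34 − 147.57) / 1750 = 2.77 / 1750 = 0.001583.
Darcy flux q = K · i = 5.820 × 0.001583 = 0.009212 m/day.
Seepage velocity v = q / n_e = 0.009212 / 0.19 = 0.04849 m/day.
Travel time t = L / v = 1750 / 0.04849 = 36093 days = 98.82 years.

98.8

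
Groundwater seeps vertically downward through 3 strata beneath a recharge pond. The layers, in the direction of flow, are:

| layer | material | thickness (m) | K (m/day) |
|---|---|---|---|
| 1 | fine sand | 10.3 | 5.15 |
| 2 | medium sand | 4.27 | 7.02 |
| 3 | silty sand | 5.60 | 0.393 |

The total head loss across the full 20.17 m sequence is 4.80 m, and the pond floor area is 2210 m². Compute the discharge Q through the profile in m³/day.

Flow is perpendicular to layering, so the layers act in series and the equivalent K is the thickness-weighted harmonic mean.
Total thickness L = 10.3 + 4.27 + 5.60 = 20.17 m.
Σ(b_i/K_i) = 10.3/5.15 + 4.27/7.02 + 5.60/0.393 = 16.86 d.
K_eq = L / Σ(b_i/K_i) = 20.17 / 16.86 = 1.196 m/day.
Q = K_eq · A · (Δh/L) = 1.196 × 2210 × (4.80/20.17) = 629.3 m³/day.

629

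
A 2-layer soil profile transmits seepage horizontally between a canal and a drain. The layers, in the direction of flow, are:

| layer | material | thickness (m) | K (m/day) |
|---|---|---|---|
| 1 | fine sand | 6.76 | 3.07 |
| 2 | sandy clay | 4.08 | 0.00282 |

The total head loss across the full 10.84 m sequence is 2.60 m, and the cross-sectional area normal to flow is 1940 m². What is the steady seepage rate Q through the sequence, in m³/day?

Flow is perpendicular to layering, so the layers act in series and the equivalent K is the thickness-weighted harmonic mean.
Total thickness L = 6.76 + 4.08 = 10.84 m.
Σ(b_i/K_i) = 6.76/3.07 + 4.08/0.00282 = 1449 d.
K_eq = L / Σ(b_i/K_i) = 10.84 / 1449 = 0.007481 m/day.
Q = K_eq · A · (Δh/L) = 0.007481 × 1940 × (2.60/10.84) = 3.481 m³/day.

3.48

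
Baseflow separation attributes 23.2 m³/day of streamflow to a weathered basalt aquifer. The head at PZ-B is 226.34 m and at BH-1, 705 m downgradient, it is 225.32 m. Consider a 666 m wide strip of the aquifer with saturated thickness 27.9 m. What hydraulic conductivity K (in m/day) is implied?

Cross-sectional area A = 666 × 27.9 = 18581 m².
Hydraulic gradient i = (226.34 − 225.32) / 705 = 1.02 / 705 = 0.001447.
From Q = K·A·i, K = Q / (A·i) = 23.2 / (18581 × 0.001447) = 0.8630 m/day.

0.863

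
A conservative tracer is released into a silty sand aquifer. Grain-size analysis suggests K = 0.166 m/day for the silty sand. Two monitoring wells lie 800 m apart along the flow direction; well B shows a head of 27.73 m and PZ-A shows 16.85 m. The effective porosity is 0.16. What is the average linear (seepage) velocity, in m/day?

0.0141

Hydraulic gradient i = (27.73 − 16.85) / 800 = 10.88 / 800 = 0.01360.
Darcy flux q = K · i = 0.1660 × 0.01360 = 0.002258 m/day.
Seepage velocity v = q / n_e = 0.002258 / 0.16 = 0.01411 m/day.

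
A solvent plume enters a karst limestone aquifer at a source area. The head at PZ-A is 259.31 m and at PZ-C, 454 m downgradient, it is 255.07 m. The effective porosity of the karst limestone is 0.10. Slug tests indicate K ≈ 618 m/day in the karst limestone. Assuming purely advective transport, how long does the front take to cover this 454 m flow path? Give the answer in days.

Hydraulic gradient i = (259.31 − 255.07) / 454 = 4.24 / 454 = 0.009339.
Darcy flux q = K · i = 618.0 × 0.009339 = 5.772 m/day.
Seepage velocity v = q / n_e = 5.772 / 0.10 = 57.72 m/day.
Travel time t = L / v = 454 / 57.72 = 7.866 days.

7.87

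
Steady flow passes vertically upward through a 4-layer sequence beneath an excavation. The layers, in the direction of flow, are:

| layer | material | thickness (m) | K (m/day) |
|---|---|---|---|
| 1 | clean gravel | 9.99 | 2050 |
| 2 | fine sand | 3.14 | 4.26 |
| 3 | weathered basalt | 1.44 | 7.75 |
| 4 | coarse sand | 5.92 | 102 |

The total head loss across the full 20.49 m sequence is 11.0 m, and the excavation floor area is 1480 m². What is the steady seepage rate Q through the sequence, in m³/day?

16500

Flow is perpendicular to layering, so the layers act in series and the equivalent K is the thickness-weighted harmonic mean.
Total thickness L = 9.99 + 3.14 + 1.44 + 5.92 = 20.49 m.
Σ(b_i/K_i) = 9.99/2050 + 3.14/4.26 + 1.44/7.75 + 5.92/102 = 0.9858 d.
K_eq = L / Σ(b_i/K_i) = 20.49 / 0.9858 = 20.78 m/day.
Q = K_eq · A · (Δh/L) = 20.78 × 1480 × (11.0/20.49) = 16514 m³/day.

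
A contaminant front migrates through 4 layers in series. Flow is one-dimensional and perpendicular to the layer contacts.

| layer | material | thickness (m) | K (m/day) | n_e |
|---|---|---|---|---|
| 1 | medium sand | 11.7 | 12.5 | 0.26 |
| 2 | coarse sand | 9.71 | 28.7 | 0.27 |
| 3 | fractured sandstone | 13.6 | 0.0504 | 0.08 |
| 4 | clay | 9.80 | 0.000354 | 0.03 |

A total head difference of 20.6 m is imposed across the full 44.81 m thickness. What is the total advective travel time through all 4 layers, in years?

With flow normal to the layers, continuity requires the same specific discharge q through every layer.
Σ(b_i/K_i) = 11.7/12.5 + 9.71/28.7 + 13.6/0.0504 + 9.80/0.000354 = 27955 d.
q = Δh / Σ(b_i/K_i) = 20.6 / 27955 = 0.0007369 m/day.
In each layer the seepage velocity is v_i = q/n_i, so the layer transit time is t_i = b_i·n_i / q:
  layer 1 (medium sand): t_1 = 11.7 × 0.26 / 0.0007369 = 4128 d
  layer 2 (coarse sand): t_2 = 9.71 × 0.27 / 0.0007369 = 3558 d
  layer 3 (fractured sandstone): t_3 = 13.6 × 0.08 / 0.0007369 = 1476 d
  layer 4 (clay): t_4 = 9.80 × 0.03 / 0.0007369 = 399.0 d
Total t = Σ t_i = 9561 days = 26.18 years.

26.2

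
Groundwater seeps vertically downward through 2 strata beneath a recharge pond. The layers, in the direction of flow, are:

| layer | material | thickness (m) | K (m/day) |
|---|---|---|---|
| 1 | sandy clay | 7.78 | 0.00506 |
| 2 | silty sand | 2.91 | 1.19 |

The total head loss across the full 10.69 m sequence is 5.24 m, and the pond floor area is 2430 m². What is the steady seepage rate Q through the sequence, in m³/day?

8.27

Flow is perpendicular to layering, so the layers act in series and the equivalent K is the thickness-weighted harmonic mean.
Total thickness L = 7.78 + 2.91 = 10.69 m.
Σ(b_i/K_i) = 7.78/0.00506 + 2.91/1.19 = 1540 d.
K_eq = L / Σ(b_i/K_i) = 10.69 / 1540 = 0.006942 m/day.
Q = K_eq · A · (Δh/L) = 0.006942 × 2430 × (5.24/10.69) = 8.268 m³/day.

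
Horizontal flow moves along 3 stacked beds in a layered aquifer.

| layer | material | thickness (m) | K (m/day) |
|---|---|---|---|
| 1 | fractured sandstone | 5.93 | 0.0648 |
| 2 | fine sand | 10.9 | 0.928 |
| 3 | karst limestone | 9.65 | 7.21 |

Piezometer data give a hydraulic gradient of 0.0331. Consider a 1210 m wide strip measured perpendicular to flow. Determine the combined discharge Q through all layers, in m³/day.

Flow is parallel to layering, so each bed carries its own Darcy discharge and the transmissivities add.
Σ(K_i·b_i) = 0.0648×5.93 + 0.928×10.9 + 7.21×9.65 = 80.08 m²/day.
Hydraulic gradient i = 0.0331.
Q = Σ(K_i·b_i) · W · i = 80.08 × 1210 × 0.03310 = 3207 m³/day.

3210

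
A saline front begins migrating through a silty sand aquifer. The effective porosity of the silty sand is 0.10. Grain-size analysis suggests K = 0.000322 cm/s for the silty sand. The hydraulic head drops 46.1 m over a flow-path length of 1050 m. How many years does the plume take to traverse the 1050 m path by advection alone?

Convert K: 0.000322 cm/s × 864 = 0.2782 m/day.
Hydraulic gradient i = Δh / L = 46.1 / 1050 = 0.04390.
Darcy flux q = K · i = 0.2782 × 0.04390 = 0.01221 m/day.
Seepage velocity v = q / n_e = 0.01221 / 0.10 = 0.1221 m/day.
Travel time t = L / v = 1050 / 0.1221 = 8596 days = 23.54 years.

23.5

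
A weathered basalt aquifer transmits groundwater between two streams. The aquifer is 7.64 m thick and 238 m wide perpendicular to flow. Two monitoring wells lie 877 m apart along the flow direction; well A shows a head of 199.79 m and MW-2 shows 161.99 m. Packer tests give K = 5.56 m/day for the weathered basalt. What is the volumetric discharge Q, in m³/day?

Cross-sectional area A = 238 × 7.64 = 1818 m².
Hydraulic gradient i = (199.79 − 161.99) / 877 = 37.8 / 877 = 0.04310.
Darcy's law: Q = K · A · i = 5.560 × 1818 × 0.04310 = 435.7 m³/day.

436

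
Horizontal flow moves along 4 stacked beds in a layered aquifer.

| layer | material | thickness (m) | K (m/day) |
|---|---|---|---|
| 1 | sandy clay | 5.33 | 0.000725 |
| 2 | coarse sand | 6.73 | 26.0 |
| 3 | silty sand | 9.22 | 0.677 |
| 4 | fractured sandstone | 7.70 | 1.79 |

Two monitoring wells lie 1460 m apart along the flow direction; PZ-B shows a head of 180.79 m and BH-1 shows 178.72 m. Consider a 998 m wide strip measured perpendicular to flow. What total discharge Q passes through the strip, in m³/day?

276

Flow is parallel to layering, so each bed carries its own Darcy discharge and the transmissivities add.
Σ(K_i·b_i) = 0.000725×5.33 + 26.0×6.73 + 0.677×9.22 + 1.79×7.70 = 195.0 m²/day.
Hydraulic gradient i = (180.79 − 178.72) / 1460 = 2.07 / 1460 = 0.001418.
Q = Σ(K_i·b_i) · W · i = 195.0 × 998 × 0.001418 = 275.9 m³/day.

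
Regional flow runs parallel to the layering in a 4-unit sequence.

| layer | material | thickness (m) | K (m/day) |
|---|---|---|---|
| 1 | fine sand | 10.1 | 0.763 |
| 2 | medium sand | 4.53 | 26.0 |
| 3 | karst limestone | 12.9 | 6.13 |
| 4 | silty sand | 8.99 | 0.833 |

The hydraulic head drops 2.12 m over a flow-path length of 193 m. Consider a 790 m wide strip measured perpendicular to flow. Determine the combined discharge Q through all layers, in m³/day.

Flow is parallel to layering, so each bed carries its own Darcy discharge and the transmissivities add.
Σ(K_i·b_i) = 0.763×10.1 + 26.0×4.53 + 6.13×12.9 + 0.833×8.99 = 212.1 m²/day.
Hydraulic gradient i = Δh / L = 2.12 / 193 = 0.01098.
Q = Σ(K_i·b_i) · W · i = 212.1 × 790 × 0.01098 = 1840 m³/day.

1840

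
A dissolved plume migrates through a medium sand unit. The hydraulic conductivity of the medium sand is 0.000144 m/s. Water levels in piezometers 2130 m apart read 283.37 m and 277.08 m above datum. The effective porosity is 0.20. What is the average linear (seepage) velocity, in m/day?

Convert K: 0.000144 m/s × 86400 = 12.44 m/day.
Hydraulic gradient i = (283.37 − 277.08) / 2130 = 6.29 / 2130 = 0.002953.
Darcy flux q = K · i = 12.44 × 0.002953 = 0.03674 m/day.
Seepage velocity v = q / n_e = 0.03674 / 0.20 = 0.1837 m/day.

0.184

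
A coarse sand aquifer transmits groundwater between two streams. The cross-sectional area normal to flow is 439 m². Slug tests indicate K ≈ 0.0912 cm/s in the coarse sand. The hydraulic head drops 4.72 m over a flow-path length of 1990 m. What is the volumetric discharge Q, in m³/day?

Convert K: 0.0912 cm/s × 864 = 78.80 m/day.
Hydraulic gradient i = Δh / L = 4.72 / 1990 = 0.002372.
Darcy's law: Q = K · A · i = 78.80 × 439.0 × 0.002372 = 82.05 m³/day.

82.0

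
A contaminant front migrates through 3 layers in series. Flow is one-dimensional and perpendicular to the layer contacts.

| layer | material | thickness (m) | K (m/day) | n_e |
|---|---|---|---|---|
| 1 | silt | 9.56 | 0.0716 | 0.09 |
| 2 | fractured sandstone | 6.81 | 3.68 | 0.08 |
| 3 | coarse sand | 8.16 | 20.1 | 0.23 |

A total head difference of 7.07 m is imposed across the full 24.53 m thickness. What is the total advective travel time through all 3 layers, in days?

63.0

With flow normal to the layers, continuity requires the same specific discharge q through every layer.
Σ(b_i/K_i) = 9.56/0.0716 + 6.81/3.68 + 8.16/20.1 = 135.8 d.
q = Δh / Σ(b_i/K_i) = 7.07 / 135.8 = 0.05207 m/day.
In each layer the seepage velocity is v_i = q/n_i, so the layer transit time is t_i = b_i·n_i / q:
  layer 1 (silt): t_1 = 9.56 × 0.09 / 0.05207 = 16.52 d
  layer 2 (fractured sandstone): t_2 = 6.81 × 0.08 / 0.05207 = 10.46 d
  layer 3 (coarse sand): t_3 = 8.16 × 0.23 / 0.05207 = 36.04 d
Total t = Σ t_i = 63.03 days.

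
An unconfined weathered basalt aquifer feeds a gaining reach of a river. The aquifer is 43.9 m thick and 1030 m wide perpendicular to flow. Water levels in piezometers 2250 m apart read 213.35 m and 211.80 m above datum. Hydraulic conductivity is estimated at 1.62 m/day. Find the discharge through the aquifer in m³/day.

Cross-sectional area A = 1030 × 43.9 = 45217 m².
Hydraulic gradient i = (213.35 − 211.80) / 2250 = 1.55 / 2250 = 0.0006889.
Darcy's law: Q = K · A · i = 1.620 × 45217 × 0.0006889 = 50.46 m³/day.

50.5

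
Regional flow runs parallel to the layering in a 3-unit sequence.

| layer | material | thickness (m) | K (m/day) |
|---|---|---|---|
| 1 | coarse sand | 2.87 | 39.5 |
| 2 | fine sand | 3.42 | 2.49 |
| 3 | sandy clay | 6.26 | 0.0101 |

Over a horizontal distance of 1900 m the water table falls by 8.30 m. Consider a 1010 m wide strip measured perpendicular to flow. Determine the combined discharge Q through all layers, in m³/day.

538

Flow is parallel to layering, so each bed carries its own Darcy discharge and the transmissivities add.
Σ(K_i·b_i) = 39.5×2.87 + 2.49×3.42 + 0.0101×6.26 = 121.9 m²/day.
Hydraulic gradient i = Δh / L = 8.30 / 1900 = 0.004368.
Q = Σ(K_i·b_i) · W · i = 121.9 × 1010 × 0.004368 = 538.0 m³/day.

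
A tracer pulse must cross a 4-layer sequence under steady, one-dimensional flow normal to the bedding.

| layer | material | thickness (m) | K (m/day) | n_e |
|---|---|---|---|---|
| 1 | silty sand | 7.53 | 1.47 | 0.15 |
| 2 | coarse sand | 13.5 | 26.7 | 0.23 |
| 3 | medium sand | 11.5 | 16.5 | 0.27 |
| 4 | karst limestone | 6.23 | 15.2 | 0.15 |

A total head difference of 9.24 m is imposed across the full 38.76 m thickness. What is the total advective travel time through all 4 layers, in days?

With flow normal to the layers, continuity requires the same specific discharge q through every layer.
Σ(b_i/K_i) = 7.53/1.47 + 13.5/26.7 + 11.5/16.5 + 6.23/15.2 = 6.735 d.
q = Δh / Σ(b_i/K_i) = 9.24 / 6.735 = 1.372 m/day.
In each layer the seepage velocity is v_i = q/n_i, so the layer transit time is t_i = b_i·n_i / q:
  layer 1 (silty sand): t_1 = 7.53 × 0.15 / 1.372 = 0.8233 d
  layer 2 (coarse sand): t_2 = 13.5 × 0.23 / 1.372 = 2.263 d
  layer 3 (medium sand): t_3 = 11.5 × 0.27 / 1.372 = 2.263 d
  layer 4 (karst limestone): t_4 = 6.23 × 0.15 / 1.372 = 0.6811 d
Total t = Σ t_i = 6.031 days.

6.03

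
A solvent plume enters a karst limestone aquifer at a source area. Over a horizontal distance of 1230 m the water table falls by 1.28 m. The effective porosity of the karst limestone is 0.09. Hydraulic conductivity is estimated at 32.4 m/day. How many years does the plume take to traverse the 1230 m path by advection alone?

8.99

Hydraulic gradient i = Δh / L = 1.28 / 1230 = 0.001041.
Darcy flux q = K · i = 32.40 × 0.001041 = 0.03372 m/day.
Seepage velocity v = q / n_e = 0.03372 / 0.09 = 0.3746 m/day.
Travel time t = L / v = 1230 / 0.3746 = 3283 days = 8.989 years.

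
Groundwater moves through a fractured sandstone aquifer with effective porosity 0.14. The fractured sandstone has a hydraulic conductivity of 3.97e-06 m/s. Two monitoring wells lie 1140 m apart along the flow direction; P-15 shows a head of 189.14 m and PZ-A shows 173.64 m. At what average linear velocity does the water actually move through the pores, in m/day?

Convert K: 3.97e-06 m/s × 86400 = 0.3430 m/day.
Hydraulic gradient i = (189.14 − 173.64) / 1140 = 15.5 / 1140 = 0.01360.
Darcy flux q = K · i = 0.3430 × 0.01360 = 0.004664 m/day.
Seepage velocity v = q / n_e = 0.004664 / 0.14 = 0.03331 m/day.

0.0333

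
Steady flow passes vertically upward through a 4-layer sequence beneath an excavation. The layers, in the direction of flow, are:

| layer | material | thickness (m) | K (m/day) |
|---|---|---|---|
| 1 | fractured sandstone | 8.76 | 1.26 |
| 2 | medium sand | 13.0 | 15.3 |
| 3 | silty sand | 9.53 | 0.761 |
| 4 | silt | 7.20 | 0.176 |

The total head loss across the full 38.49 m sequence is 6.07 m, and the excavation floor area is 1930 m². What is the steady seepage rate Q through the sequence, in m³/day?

Flow is perpendicular to layering, so the layers act in series and the equivalent K is the thickness-weighted harmonic mean.
Total thickness L = 8.76 + 13.0 + 9.53 + 7.20 = 38.49 m.
Σ(b_i/K_i) = 8.76/1.26 + 13.0/15.3 + 9.53/0.761 + 7.20/0.176 = 61.23 d.
K_eq = L / Σ(b_i/K_i) = 38.49 / 61.23 = 0.6286 m/day.
Q = K_eq · A · (Δh/L) = 0.6286 × 1930 × (6.07/38.49) = 191.3 m³/day.

191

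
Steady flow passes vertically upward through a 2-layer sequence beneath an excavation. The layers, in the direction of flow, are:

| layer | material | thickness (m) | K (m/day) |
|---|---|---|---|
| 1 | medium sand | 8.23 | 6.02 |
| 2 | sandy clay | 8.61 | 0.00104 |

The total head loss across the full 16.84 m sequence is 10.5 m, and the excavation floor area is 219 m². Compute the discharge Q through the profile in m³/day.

0.278

Flow is perpendicular to layering, so the layers act in series and the equivalent K is the thickness-weighted harmonic mean.
Total thickness L = 8.23 + 8.61 = 16.84 m.
Σ(b_i/K_i) = 8.23/6.02 + 8.61/0.00104 = 8280 d.
K_eq = L / Σ(b_i/K_i) = 16.84 / 8280 = 0.002034 m/day.
Q = K_eq · A · (Δh/L) = 0.002034 × 219 × (10.5/16.84) = 0.2777 m³/day.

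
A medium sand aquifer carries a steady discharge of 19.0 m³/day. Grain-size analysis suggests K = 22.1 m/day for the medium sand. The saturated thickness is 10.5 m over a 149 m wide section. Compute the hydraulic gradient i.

Cross-sectional area A = 149 × 10.5 = 1564 m².
From Q = K·A·i, i = Q / (K·A) = 19.0 / (22.10 × 1564) = 0.0005495.

0.000550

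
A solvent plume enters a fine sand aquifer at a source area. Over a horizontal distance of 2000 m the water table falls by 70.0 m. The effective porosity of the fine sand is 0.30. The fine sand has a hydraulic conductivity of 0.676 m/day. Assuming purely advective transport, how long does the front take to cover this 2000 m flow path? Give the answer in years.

69.4

Hydraulic gradient i = Δh / L = 70.0 / 2000 = 0.03500.
Darcy flux q = K · i = 0.6760 × 0.03500 = 0.02366 m/day.
Seepage velocity v = q / n_e = 0.02366 / 0.30 = 0.07887 m/day.
Travel time t = L / v = 2000 / 0.07887 = 25359 days = 69.43 years.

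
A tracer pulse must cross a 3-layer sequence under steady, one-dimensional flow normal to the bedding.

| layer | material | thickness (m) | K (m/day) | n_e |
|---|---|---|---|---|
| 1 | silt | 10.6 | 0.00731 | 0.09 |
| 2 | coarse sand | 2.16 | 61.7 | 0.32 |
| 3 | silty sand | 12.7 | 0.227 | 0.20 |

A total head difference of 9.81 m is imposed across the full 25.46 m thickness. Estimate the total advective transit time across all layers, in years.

1.76

With flow normal to the layers, continuity requires the same specific discharge q through every layer.
Σ(b_i/K_i) = 10.6/0.00731 + 2.16/61.7 + 12.7/0.227 = 1506 d.
q = Δh / Σ(b_i/K_i) = 9.81 / 1506 = 0.006514 m/day.
In each layer the seepage velocity is v_i = q/n_i, so the layer transit time is t_i = b_i·n_i / q:
  layer 1 (silt): t_1 = 10.6 × 0.09 / 0.006514 = 146.5 d
  layer 2 (coarse sand): t_2 = 2.16 × 0.32 / 0.006514 = 106.1 d
  layer 3 (silty sand): t_3 = 12.7 × 0.20 / 0.006514 = 389.9 d
Total t = Σ t_i = 642.5 days = 1.759 years.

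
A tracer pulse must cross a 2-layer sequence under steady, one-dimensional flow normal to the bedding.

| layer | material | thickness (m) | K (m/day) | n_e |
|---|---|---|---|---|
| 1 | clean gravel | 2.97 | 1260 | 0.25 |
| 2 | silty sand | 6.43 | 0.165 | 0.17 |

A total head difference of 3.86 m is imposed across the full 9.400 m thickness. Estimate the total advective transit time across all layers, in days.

18.5

With flow normal to the layers, continuity requires the same specific discharge q through every layer.
Σ(b_i/K_i) = 2.97/1260 + 6.43/0.165 = 38.97 d.
q = Δh / Σ(b_i/K_i) = 3.86 / 38.97 = 0.09905 m/day.
In each layer the seepage velocity is v_i = q/n_i, so the layer transit time is t_i = b_i·n_i / q:
  layer 1 (clean gravel): t_1 = 2.97 × 0.25 / 0.09905 = 7.497 d
  layer 2 (silty sand): t_2 = 6.43 × 0.17 / 0.09905 = 11.04 d
Total t = Σ t_i = 18.53 days.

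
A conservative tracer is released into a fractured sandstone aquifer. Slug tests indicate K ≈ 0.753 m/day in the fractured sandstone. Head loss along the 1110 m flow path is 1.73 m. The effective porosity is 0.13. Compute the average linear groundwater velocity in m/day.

Hydraulic gradient i = Δh / L = 1.73 / 1110 = 0.001559.
Darcy flux q = K · i = 0.7530 × 0.001559 = 0.001174 m/day.
Seepage velocity v = q / n_e = 0.001174 / 0.13 = 0.009028 m/day.

0.00903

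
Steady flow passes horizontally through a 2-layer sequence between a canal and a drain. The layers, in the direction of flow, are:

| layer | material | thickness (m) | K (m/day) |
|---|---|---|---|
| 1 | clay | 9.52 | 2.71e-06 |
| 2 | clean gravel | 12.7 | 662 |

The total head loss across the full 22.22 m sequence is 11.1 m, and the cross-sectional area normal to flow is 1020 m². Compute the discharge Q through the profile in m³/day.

0.00322

Flow is perpendicular to layering, so the layers act in series and the equivalent K is the thickness-weighted harmonic mean.
Total thickness L = 9.52 + 12.7 = 22.22 m.
Σ(b_i/K_i) = 9.52/2.71e-06 + 12.7/662 = 3.513e+06 d.
K_eq = L / Σ(b_i/K_i) = 22.22 / 3.513e+06 = 6.325e-06 m/day.
Q = K_eq · A · (Δh/L) = 6.325e-06 × 1020 × (11.1/22.22) = 0.003223 m³/day.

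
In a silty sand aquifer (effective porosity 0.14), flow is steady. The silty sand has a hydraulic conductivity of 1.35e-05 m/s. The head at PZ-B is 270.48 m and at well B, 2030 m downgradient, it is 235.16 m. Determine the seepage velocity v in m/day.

0.145

Convert K: 1.35e-05 m/s × 86400 = 1.166 m/day.
Hydraulic gradient i = (270.48 − 235.16) / 2030 = 35.32 / 2030 = 0.01740.
Darcy flux q = K · i = 1.166 × 0.01740 = 0.02029 m/day.
Seepage velocity v = q / n_e = 0.02029 / 0.14 = 0.1450 m/day.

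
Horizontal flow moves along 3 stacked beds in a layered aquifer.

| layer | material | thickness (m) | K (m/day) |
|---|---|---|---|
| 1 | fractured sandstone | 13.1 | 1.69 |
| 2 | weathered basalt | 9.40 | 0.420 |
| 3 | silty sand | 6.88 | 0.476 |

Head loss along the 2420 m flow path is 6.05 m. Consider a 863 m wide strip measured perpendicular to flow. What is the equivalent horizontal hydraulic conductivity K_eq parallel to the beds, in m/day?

Flow is parallel to layering, so each bed carries its own Darcy discharge and the transmissivities add.
Σ(K_i·b_i) = 1.69×13.1 + 0.420×9.40 + 0.476×6.88 = 29.36 m²/day.
Total thickness b = 29.38 m, so K_eq = Σ(K_i·b_i)/b = 0.9994 m/day.

0.999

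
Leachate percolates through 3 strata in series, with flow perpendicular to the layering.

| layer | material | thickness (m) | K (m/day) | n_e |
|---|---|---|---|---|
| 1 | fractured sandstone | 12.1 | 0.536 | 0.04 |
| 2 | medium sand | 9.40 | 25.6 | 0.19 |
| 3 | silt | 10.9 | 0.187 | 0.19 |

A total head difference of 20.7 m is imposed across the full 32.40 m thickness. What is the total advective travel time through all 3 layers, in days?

With flow normal to the layers, continuity requires the same specific discharge q through every layer.
Σ(b_i/K_i) = 12.1/0.536 + 9.40/25.6 + 10.9/0.187 = 81.23 d.
q = Δh / Σ(b_i/K_i) = 20.7 / 81.23 = 0.2548 m/day.
In each layer the seepage velocity is v_i = q/n_i, so the layer transit time is t_i = b_i·n_i / q:
  layer 1 (fractured sandstone): t_1 = 12.1 × 0.04 / 0.2548 = 1.899 d
  layer 2 (medium sand): t_2 = 9.40 × 0.19 / 0.2548 = 7.009 d
  layer 3 (silt): t_3 = 10.9 × 0.19 / 0.2548 = 8.127 d
Total t = Σ t_i = 17.03 days.

17.0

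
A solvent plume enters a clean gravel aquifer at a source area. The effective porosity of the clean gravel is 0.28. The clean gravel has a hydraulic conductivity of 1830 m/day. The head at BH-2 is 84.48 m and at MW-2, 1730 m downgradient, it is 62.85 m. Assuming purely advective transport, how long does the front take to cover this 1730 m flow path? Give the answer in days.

Hydraulic gradient i = (84.48 − 62.85) / 1730 = 21.63 / 1730 = 0.01250.
Darcy flux q = K · i = 1830 × 0.01250 = 22.88 m/day.
Seepage velocity v = q / n_e = 22.88 / 0.28 = 81.72 m/day.
Travel time t = L / v = 1730 / 81.72 = 21.17 days.

21.2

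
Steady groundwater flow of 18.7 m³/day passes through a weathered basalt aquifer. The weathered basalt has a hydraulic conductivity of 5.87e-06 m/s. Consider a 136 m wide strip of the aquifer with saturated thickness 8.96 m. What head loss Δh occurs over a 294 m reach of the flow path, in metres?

Convert K: 5.87e-06 m/s × 86400 = 0.5072 m/day.
Cross-sectional area A = 136 × 8.96 = 1219 m².
From Q = K·A·i, i = Q / (K·A) = 18.7 / (0.5072 × 1219) = 0.03026.
Head loss Δh = i · L = 0.03026 × 294 = 8.896 m.

8.90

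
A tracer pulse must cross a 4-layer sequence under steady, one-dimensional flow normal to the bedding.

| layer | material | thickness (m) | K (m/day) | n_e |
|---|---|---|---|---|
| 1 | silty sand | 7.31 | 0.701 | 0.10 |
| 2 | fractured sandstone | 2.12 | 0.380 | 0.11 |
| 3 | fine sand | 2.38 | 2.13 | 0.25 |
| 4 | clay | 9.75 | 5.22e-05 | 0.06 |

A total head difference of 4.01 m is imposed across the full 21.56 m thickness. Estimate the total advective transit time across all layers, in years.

With flow normal to the layers, continuity requires the same specific discharge q through every layer.
Σ(b_i/K_i) = 7.31/0.701 + 2.12/0.380 + 2.38/2.13 + 9.75/5.22e-05 = 1.868e+05 d.
q = Δh / Σ(b_i/K_i) = 4.01 / 1.868e+05 = 2.147e-05 m/day.
In each layer the seepage velocity is v_i = q/n_i, so the layer transit time is t_i = b_i·n_i / q:
  layer 1 (silty sand): t_1 = 7.31 × 0.10 / 2.147e-05 = 34052 d
  layer 2 (fractured sandstone): t_2 = 2.12 × 0.11 / 2.147e-05 = 10863 d
  layer 3 (fine sand): t_3 = 2.38 × 0.25 / 2.147e-05 = 27717 d
  layer 4 (clay): t_4 = 9.75 × 0.06 / 2.147e-05 = 27251 d
Total t = Σ t_i = 99884 days = 273.5 years.

273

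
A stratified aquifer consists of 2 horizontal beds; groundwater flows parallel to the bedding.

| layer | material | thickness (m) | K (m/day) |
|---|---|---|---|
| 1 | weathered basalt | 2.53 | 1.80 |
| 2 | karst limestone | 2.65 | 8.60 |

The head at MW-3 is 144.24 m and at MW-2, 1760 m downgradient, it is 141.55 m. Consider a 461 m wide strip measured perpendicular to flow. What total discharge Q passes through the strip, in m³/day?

Flow is parallel to layering, so each bed carries its own Darcy discharge and the transmissivities add.
Σ(K_i·b_i) = 1.80×2.53 + 8.60×2.65 = 27.34 m²/day.
Hydraulic gradient i = (144.24 − 141.55) / 1760 = 2.69 / 1760 = 0.001528.
Q = Σ(K_i·b_i) · W · i = 27.34 × 461 × 0.001528 = 19.27 m³/day.

19.3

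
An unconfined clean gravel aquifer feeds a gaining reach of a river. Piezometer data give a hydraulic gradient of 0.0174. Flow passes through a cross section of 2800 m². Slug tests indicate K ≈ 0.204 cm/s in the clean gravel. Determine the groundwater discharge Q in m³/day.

8590

Convert K: 0.204 cm/s × 864 = 176.3 m/day.
Hydraulic gradient i = 0.0174.
Darcy's law: Q = K · A · i = 176.3 × 2800 × 0.01740 = 8587 m³/day.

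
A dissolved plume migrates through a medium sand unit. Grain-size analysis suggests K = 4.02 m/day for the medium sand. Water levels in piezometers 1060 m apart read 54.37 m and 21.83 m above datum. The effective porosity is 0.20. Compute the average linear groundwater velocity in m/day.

Hydraulic gradient i = (54.37 − 21.83) / 1060 = 32.54 / 1060 = 0.03070.
Darcy flux q = K · i = 4.020 × 0.03070 = 0.1234 m/day.
Seepage velocity v = q / n_e = 0.1234 / 0.20 = 0.6170 m/day.

0.617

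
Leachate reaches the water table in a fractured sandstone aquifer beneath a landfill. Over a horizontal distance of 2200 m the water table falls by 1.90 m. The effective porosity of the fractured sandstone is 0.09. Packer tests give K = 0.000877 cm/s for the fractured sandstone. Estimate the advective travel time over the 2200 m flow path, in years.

Convert K: 0.000877 cm/s × 864 = 0.7577 m/day.
Hydraulic gradient i = Δh / L = 1.90 / 2200 = 0.0008636.
Darcy flux q = K · i = 0.7577 × 0.0008636 = 0.0006544 m/day.
Seepage velocity v = q / n_e = 0.0006544 / 0.09 = 0.007271 m/day.
Travel time t = L / v = 2200 / 0.007271 = 3.026e+05 days = 828.4 years.

828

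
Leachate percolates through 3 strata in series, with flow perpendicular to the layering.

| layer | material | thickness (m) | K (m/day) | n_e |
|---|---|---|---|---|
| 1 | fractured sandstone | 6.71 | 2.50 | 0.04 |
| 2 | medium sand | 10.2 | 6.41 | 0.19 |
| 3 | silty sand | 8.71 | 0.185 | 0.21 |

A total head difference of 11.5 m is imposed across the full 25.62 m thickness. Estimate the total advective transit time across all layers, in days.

18.0

With flow normal to the layers, continuity requires the same specific discharge q through every layer.
Σ(b_i/K_i) = 6.71/2.50 + 10.2/6.41 + 8.71/0.185 = 51.36 d.
q = Δh / Σ(b_i/K_i) = 11.5 / 51.36 = 0.2239 m/day.
In each layer the seepage velocity is v_i = q/n_i, so the layer transit time is t_i = b_i·n_i / q:
  layer 1 (fractured sandstone): t_1 = 6.71 × 0.04 / 0.2239 = 1.199 d
  layer 2 (medium sand): t_2 = 10.2 × 0.19 / 0.2239 = 8.655 d
  layer 3 (silty sand): t_3 = 8.71 × 0.21 / 0.2239 = 8.168 d
Total t = Σ t_i = 18.02 days.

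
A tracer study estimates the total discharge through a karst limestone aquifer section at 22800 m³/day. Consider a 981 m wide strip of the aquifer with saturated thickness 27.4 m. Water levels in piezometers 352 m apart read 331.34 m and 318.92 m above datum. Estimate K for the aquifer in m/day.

24.0

Cross-sectional area A = 981 × 27.4 = 26879 m².
Hydraulic gradient i = (331.34 − 318.92) / 352 = 12.42 / 352 = 0.03528.
From Q = K·A·i, K = Q / (A·i) = 22800 / (26879 × 0.03528) = 24.04 m/day.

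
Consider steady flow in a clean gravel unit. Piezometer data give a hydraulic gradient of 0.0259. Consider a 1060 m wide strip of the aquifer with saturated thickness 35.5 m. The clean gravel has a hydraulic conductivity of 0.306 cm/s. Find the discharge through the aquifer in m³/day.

258000

Convert K: 0.306 cm/s × 864 = 264.4 m/day.
Cross-sectional area A = 1060 × 35.5 = 37630 m².
Hydraulic gradient i = 0.0259.
Darcy's law: Q = K · A · i = 264.4 × 37630 × 0.02590 = 2.577e+05 m³/day.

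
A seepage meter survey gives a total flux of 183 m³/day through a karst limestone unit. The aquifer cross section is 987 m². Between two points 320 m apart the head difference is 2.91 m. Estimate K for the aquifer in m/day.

Hydraulic gradient i = Δh / L = 2.91 / 320 = 0.009094.
From Q = K·A·i, K = Q / (A·i) = 183 / (987.0 × 0.009094) = 20.39 m/day.

20.4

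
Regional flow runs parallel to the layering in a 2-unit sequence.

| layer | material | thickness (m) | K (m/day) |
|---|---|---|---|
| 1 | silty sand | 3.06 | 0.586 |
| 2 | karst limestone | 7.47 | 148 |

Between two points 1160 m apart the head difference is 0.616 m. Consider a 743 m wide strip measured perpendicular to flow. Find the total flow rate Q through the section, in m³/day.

437

Flow is parallel to layering, so each bed carries its own Darcy discharge and the transmissivities add.
Σ(K_i·b_i) = 0.586×3.06 + 148×7.47 = 1107 m²/day.
Hydraulic gradient i = Δh / L = 0.616 / 1160 = 0.0005310.
Q = Σ(K_i·b_i) · W · i = 1107 × 743 × 0.0005310 = 436.9 m³/day.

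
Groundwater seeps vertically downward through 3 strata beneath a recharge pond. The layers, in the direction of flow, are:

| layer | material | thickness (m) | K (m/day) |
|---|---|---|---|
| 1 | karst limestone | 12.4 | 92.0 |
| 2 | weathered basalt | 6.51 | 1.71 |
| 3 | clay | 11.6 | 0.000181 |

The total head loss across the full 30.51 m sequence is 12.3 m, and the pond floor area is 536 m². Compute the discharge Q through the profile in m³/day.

0.103

Flow is perpendicular to layering, so the layers act in series and the equivalent K is the thickness-weighted harmonic mean.
Total thickness L = 12.4 + 6.51 + 11.6 = 30.51 m.
Σ(b_i/K_i) = 12.4/92.0 + 6.51/1.71 + 11.6/0.000181 = 64092 d.
K_eq = L / Σ(b_i/K_i) = 30.51 / 64092 = 0.0004760 m/day.
Q = K_eq · A · (Δh/L) = 0.0004760 × 536 × (12.3/30.51) = 0.1029 m³/day.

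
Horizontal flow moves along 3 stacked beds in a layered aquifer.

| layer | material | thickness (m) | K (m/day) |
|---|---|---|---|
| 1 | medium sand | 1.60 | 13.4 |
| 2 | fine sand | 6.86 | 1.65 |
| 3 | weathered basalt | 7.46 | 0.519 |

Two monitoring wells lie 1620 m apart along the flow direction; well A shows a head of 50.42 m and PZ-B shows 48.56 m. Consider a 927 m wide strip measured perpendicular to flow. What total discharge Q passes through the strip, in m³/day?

Flow is parallel to layering, so each bed carries its own Darcy discharge and the transmissivities add.
Σ(K_i·b_i) = 13.4×1.60 + 1.65×6.86 + 0.519×7.46 = 36.63 m²/day.
Hydraulic gradient i = (50.42 − 48.56) / 1620 = 1.86 / 1620 = 0.001148.
Q = Σ(K_i·b_i) · W · i = 36.63 × 927 × 0.001148 = 38.99 m³/day.

39.0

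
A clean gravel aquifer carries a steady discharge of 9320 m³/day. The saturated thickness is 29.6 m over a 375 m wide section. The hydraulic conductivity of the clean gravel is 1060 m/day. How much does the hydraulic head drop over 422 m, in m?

0.334

Cross-sectional area A = 375 × 29.6 = 11100 m².
From Q = K·A·i, i = Q / (K·A) = 9320 / (1060 × 11100) = 0.0007921.
Head loss Δh = i · L = 0.0007921 × 422 = 0.3343 m.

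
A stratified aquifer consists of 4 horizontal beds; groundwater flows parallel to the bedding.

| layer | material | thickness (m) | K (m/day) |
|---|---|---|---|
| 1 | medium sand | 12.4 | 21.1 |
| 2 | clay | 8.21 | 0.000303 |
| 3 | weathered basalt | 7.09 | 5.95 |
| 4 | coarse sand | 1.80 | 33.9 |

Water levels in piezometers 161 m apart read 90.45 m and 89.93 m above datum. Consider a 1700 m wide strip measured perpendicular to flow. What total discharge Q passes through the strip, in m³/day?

2000

Flow is parallel to layering, so each bed carries its own Darcy discharge and the transmissivities add.
Σ(K_i·b_i) = 21.1×12.4 + 0.000303×8.21 + 5.95×7.09 + 33.9×1.80 = 364.8 m²/day.
Hydraulic gradient i = (90.45 − 89.93) / 161 = 0.52 / 161 = 0.003230.
Q = Σ(K_i·b_i) · W · i = 364.8 × 1700 × 0.003230 = 2003 m³/day.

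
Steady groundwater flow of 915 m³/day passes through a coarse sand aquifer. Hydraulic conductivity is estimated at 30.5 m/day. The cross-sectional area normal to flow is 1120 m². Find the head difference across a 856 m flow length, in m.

From Q = K·A·i, i = Q / (K·A) = 915 / (30.50 × 1120) = 0.02679.
Head loss Δh = i · L = 0.02679 × 856 = 22.93 m.

22.9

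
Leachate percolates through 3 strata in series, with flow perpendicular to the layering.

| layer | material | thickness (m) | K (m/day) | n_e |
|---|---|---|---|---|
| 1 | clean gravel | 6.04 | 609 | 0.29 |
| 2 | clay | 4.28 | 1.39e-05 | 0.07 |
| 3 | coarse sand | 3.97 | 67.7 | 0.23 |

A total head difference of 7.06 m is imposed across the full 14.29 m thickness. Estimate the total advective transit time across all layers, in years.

354

With flow normal to the layers, continuity requires the same specific discharge q through every layer.
Σ(b_i/K_i) = 6.04/609 + 4.28/1.39e-05 + 3.97/67.7 = 3.079e+05 d.
q = Δh / Σ(b_i/K_i) = 7.06 / 3.079e+05 = 2.293e-05 m/day.
In each layer the seepage velocity is v_i = q/n_i, so the layer transit time is t_i = b_i·n_i / q:
  layer 1 (clean gravel): t_1 = 6.04 × 0.29 / 2.293e-05 = 76394 d
  layer 2 (clay): t_2 = 4.28 × 0.07 / 2.293e-05 = 13067 d
  layer 3 (coarse sand): t_3 = 3.97 × 0.23 / 2.293e-05 = 39824 d
Total t = Σ t_i = 1.293e+05 days = 354.0 years.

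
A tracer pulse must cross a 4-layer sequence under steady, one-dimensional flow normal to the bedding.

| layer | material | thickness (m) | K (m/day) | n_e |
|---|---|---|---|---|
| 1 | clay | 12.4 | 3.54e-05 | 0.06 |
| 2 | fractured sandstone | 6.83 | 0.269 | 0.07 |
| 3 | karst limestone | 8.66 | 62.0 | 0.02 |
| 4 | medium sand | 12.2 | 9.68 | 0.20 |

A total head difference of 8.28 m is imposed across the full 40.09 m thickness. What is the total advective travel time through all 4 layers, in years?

444

With flow normal to the layers, continuity requires the same specific discharge q through every layer.
Σ(b_i/K_i) = 12.4/3.54e-05 + 6.83/0.269 + 8.66/62.0 + 12.2/9.68 = 3.503e+05 d.
q = Δh / Σ(b_i/K_i) = 8.28 / 3.503e+05 = 2.364e-05 m/day.
In each layer the seepage velocity is v_i = q/n_i, so the layer transit time is t_i = b_i·n_i / q:
  layer 1 (clay): t_1 = 12.4 × 0.06 / 2.364e-05 = 31477 d
  layer 2 (fractured sandstone): t_2 = 6.83 × 0.07 / 2.364e-05 = 20227 d
  layer 3 (karst limestone): t_3 = 8.66 × 0.02 / 2.364e-05 = 7328 d
  layer 4 (medium sand): t_4 = 12.2 × 0.20 / 2.364e-05 = 1.032e+05 d
Total t = Σ t_i = 1.623e+05 days = 444.3 years.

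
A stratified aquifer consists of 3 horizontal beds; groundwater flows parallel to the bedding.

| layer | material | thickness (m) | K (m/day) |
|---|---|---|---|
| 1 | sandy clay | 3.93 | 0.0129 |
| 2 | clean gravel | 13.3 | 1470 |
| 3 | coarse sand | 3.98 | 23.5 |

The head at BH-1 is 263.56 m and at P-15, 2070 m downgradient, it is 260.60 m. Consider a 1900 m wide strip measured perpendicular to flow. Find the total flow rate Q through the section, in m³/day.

53400

Flow is parallel to layering, so each bed carries its own Darcy discharge and the transmissivities add.
Σ(K_i·b_i) = 0.0129×3.93 + 1470×13.3 + 23.5×3.98 = 19645 m²/day.
Hydraulic gradient i = (263.56 − 260.60) / 2070 = 2.96 / 2070 = 0.001430.
Q = Σ(K_i·b_i) · W · i = 19645 × 1900 × 0.001430 = 53373 m³/day.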